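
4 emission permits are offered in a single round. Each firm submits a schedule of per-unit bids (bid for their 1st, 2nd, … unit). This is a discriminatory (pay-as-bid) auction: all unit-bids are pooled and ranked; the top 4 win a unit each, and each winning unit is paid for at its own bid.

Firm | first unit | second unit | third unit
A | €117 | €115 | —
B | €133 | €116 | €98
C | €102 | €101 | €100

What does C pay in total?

Pooled unit-bids ranked (top 4): 133 (B-1), 117 (A-1), 116 (B-2), 115 (A-2)
Next rejected bid: €102 (not a price — pay-as-bid).
C wins no units.

C pays €0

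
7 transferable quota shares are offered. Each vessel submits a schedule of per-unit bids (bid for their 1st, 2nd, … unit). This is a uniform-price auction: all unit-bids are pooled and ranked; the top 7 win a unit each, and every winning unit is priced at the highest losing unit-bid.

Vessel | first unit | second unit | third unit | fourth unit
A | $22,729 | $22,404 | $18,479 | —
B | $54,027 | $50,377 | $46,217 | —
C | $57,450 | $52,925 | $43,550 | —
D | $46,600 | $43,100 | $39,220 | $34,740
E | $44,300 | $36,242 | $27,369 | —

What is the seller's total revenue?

Total revenue: $304,850

Merging the schedules and taking the best 7: 57,450 (C-1), 54,027 (B-1), 52,925 (C-2), 50,377 (B-2), 46,600 (D-1), 46,217 (B-3), 44,300 (E-1)
The (k+1)-th unit-bid is $43,550.
Allocation: B 3, C 2, D 1, E 1. Every unit priced at $43,550.
Revenue = 7 × 43,550 = $304,850.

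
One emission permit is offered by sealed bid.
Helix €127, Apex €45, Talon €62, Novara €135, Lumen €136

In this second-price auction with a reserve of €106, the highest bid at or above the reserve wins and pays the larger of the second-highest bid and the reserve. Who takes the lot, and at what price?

Sorting bids: 136 (Lumen) > 135 (Novara) > 127 (Helix) > 62 (Talon) > 45 (Apex)
Highest eligible bid: Lumen at €136.
max(second-highest €135, reserve €106) = €135; the reserve does not bind.

Lumen pays €135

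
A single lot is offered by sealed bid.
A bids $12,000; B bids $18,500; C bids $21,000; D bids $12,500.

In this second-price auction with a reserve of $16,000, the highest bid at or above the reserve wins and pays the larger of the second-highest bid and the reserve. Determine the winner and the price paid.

C pays $18,500

Bids ranked: 21,000 (C) > 18,500 (B) > 12,500 (D) > 12,000 (A)
Highest eligible bid: C at $21,000.
Second-highest bid $18,500 exceeds the reserve $16,000 → payment $18,500.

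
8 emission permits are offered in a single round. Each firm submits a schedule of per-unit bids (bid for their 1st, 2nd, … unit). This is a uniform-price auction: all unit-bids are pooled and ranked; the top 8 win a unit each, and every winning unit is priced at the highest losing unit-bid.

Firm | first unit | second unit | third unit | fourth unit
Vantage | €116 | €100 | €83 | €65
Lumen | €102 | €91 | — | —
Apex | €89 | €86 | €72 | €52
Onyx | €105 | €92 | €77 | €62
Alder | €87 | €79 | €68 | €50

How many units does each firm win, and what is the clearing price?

All unit-bids, highest first — top 8: 116 (Vantage-1), 105 (Onyx-1), 102 (Lumen-1), 100 (Vantage-2), 92 (Onyx-2), 91 (Lumen-2), 89 (Apex-1), 87 (Alder-1)
Highest rejected unit-bid = €86.
Allocation: Alder 1, Apex 1, Lumen 2, Onyx 2, Vantage 2.

Alder 1, Apex 1, Lumen 2, Onyx 2, Vantage 2; clearing price €86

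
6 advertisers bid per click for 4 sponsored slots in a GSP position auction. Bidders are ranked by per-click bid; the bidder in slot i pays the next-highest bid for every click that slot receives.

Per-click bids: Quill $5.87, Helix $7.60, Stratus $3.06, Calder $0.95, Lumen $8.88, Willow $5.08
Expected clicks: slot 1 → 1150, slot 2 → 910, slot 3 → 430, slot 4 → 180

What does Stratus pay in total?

Stratus pays $0.00

Ranked by bid: $8.88 (Lumen) > $7.60 (Helix) > $5.87 (Quill) > $5.08 (Willow) > $3.06 (Stratus) > …
Stratus ranks below slot 4 → no slot, pays nothing.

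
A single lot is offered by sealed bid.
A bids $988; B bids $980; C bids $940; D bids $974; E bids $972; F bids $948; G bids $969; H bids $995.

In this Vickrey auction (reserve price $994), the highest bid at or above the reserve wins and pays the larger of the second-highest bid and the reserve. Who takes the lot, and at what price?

H pays $994

Vickrey auction (reserve price $994): the highest bid at or above the reserve wins and pays the larger of the second-highest bid and the reserve.
Bids in order: 995 (H) > 988 (A) > 980 (B) > 974 (D) > 972 (E) > 969 (G) > …
Highest eligible bid: H at $995.
Second-highest bid $988 is below the reserve $994, so the reserve binds → payment $994.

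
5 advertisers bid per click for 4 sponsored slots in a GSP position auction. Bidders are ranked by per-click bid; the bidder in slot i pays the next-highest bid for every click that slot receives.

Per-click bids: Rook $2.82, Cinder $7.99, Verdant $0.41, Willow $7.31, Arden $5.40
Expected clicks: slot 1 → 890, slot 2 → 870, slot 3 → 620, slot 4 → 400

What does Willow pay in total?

Willow pays $4698.00

Ranked by bid: $7.99 (Cinder) > $7.31 (Willow) > $5.40 (Arden) > $2.82 (Rook) > $0.41 (Verdant)
Willow holds slot 2 → pays next bid $5.40 × 870 clicks = $4698.00.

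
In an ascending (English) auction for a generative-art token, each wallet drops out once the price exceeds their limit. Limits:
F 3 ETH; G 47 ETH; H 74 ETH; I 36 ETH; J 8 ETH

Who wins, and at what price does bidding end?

H wins at 47 ETH

Limits ranked: 74 (H) > 47 (G) > 36 (I) > 8 (J) > 3 (F)
Bidding ends when G exits at 47 ETH; H takes it.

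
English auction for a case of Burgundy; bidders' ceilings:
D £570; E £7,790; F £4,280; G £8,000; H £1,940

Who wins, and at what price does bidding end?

Rule: the price rises until one bidder remains; the winner pays the price at which the last rival dropped out.
Sorting limits: 8,000 (G) > 7,790 (E) > 4,280 (F) > 1,940 (H) > 570 (D)
Bidding ends when E exits at £7,790; G takes it.

G wins at £7,790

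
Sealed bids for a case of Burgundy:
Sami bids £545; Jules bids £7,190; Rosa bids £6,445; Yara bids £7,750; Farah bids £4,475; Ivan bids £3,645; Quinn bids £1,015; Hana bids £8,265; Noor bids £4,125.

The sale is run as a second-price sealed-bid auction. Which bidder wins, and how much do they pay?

Bids ranked: 8,265 (Hana) > 7,750 (Yara) > 7,190 (Jules) > 6,445 (Rosa) > 4,475 (Farah) > 4,125 (Noor) > …
Second-price: Hana pays Yara's bid of £7,750.

Hana pays £7,750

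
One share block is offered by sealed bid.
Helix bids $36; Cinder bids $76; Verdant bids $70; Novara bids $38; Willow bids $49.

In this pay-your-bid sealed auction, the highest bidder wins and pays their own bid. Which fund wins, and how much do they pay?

Cinder pays $76

Bids in order: 76 (Cinder) > 70 (Verdant) > 49 (Willow) > 38 (Novara) > 36 (Helix)
Cinder is highest → pays own bid, $76.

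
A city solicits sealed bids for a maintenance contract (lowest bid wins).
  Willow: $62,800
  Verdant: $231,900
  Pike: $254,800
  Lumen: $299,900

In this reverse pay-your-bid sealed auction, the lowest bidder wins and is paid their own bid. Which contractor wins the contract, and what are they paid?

Willow is paid $62,800

Bids ranked: 62,800 (Willow) < 231,900 (Verdant) < 254,800 (Pike) < 299,900 (Lumen)
First-price: Willow is paid what they bid, $62,800.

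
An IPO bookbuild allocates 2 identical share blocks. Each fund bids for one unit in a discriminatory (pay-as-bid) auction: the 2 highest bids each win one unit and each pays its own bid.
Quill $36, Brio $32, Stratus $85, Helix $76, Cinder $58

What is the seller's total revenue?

Sorting: 85 (Stratus), 76 (Helix), 58 (Cinder), 36 (Quill), …
Winners (2 units): Stratus, Helix.
Total revenue = 85 + 76 = $161.

Total revenue: $161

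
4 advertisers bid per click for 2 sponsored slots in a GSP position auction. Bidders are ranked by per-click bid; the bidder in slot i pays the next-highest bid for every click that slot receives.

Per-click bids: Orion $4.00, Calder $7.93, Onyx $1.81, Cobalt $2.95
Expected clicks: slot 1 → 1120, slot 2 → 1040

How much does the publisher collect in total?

Total revenue: $7548.00

Sorting advertisers: $7.93 (Calder) > $4.00 (Orion) > $2.95 (Cobalt) > …
Slot 1: Calder pays $4.00 × 1120 = $4480.00
Slot 2: Orion pays $2.95 × 1040 = $3068.00
Total = $7548.00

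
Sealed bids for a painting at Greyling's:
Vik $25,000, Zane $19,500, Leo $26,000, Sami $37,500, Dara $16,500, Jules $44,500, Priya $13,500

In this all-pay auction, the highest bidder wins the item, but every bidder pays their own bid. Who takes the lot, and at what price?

Jules pays $44,500

Bids in order: 44,500 (Jules) > 37,500 (Sami) > 26,000 (Leo) > 25,000 (Vik) > 19,500 (Zane) > 16,500 (Dara) > …
Jules wins with the top bid; all bids are sunk regardless.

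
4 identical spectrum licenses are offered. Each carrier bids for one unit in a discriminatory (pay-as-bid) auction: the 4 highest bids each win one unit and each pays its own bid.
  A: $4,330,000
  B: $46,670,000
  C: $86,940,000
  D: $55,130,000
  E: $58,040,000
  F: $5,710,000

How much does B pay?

Bids ranked high→low: 86,940,000 (C), 58,040,000 (E), 55,130,000 (D), 46,670,000 (B), 5,710,000 (F), 4,330,000 (A)
Winners (4 units): C, E, D, B.
B wins → own bid $46,670,000.

B pays $46,670,000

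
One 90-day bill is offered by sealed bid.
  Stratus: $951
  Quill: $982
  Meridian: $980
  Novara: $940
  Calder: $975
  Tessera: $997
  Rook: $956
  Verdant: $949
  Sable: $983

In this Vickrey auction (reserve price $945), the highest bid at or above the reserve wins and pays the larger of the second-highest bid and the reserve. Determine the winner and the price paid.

Bids ranked: 997 (Tessera) > 983 (Sable) > 982 (Quill) > 980 (Meridian) > 975 (Calder) > 956 (Rook) > …
Tessera has the top bid at or above the reserve ($997).
Second-highest bid $983 exceeds the reserve $945 → payment $983.

Tessera pays $983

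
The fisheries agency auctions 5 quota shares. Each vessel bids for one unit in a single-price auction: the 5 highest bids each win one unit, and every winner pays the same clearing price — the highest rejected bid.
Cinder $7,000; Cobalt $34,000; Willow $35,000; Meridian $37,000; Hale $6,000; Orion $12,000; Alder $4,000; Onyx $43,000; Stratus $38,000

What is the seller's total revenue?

Ordering the bids: 43,000 (Onyx), 38,000 (Stratus), 37,000 (Meridian), 35,000 (Willow), 34,000 (Cobalt), 12,000 (Orion), 7,000 (Cinder), …
The 5 highest are Onyx, Stratus, Meridian, Willow, Cobalt.
First losing bid is Orion's $12,000, which sets the uniform price.
Total revenue = 5 × $12,000 = $60,000.

Total revenue: $60,000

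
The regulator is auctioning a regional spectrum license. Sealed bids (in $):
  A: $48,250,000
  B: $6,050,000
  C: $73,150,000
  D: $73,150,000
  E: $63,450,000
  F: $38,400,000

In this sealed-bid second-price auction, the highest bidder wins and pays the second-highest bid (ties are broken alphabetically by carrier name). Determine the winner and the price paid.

C pays $73,150,000

Sorting bids: 73,150,000 (C) > 73,150,000 (D) > 63,450,000 (E) > 48,250,000 (A) > 38,400,000 (F) > 6,050,000 (B)
Tie at $73,150,000 → C wins by tie-break.
C wins with the highest bid; price is set by the runner-up at $73,150,000.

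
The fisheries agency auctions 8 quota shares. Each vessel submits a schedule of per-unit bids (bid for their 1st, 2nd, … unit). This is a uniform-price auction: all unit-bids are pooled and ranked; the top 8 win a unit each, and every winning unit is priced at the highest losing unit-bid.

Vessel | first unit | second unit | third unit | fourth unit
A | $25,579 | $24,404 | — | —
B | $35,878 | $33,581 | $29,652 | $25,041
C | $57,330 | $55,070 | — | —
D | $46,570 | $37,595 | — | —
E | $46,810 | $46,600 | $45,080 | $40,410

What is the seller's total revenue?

Total revenue: $287,024

Merging the schedules and taking the best 8: 57,330 (C-1), 55,070 (C-2), 46,810 (E-1), 46,600 (E-2), 46,570 (D-1), 45,080 (E-3), 40,410 (E-4), 37,595 (D-2)
First bid not allocated: $35,878.
Allocation: C 2, D 2, E 4. Every unit priced at $35,878.
Revenue = 8 × 35,878 = $287,024.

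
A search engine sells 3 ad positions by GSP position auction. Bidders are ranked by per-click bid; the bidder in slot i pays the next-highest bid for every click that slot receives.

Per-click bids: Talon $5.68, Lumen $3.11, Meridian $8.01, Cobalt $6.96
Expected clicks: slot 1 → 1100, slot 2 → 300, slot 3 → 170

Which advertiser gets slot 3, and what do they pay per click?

Talon; $3.11 per click

Ranked by bid: $8.01 (Meridian) > $6.96 (Cobalt) > $5.68 (Talon) > $3.11 (Lumen)
Slot 3 goes to the third-ranked bidder, Talon, who pays the next bid down: $3.11/click.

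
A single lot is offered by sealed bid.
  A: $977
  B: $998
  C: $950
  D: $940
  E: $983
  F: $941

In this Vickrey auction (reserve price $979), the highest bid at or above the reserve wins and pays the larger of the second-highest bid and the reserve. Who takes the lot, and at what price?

Bids in order: 998 (B) > 983 (E) > 977 (A) > 950 (C) > 941 (F) > 940 (D)
Highest eligible bid: B at $998.
max(second-highest $983, reserve $979) = $983; the reserve does not bind.

B pays $983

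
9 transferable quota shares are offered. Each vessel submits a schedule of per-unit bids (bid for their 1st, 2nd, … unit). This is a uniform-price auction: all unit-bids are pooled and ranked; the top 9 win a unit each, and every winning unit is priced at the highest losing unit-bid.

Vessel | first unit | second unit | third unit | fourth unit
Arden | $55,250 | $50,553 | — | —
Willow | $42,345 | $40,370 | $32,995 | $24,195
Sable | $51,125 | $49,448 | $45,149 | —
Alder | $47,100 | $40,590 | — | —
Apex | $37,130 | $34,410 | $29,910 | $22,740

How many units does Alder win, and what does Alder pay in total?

Merging the schedules and taking the best 9: 55,250 (Arden-1), 51,125 (Sable-1), 50,553 (Arden-2), 49,448 (Sable-2), 47,100 (Alder-1), 45,149 (Sable-3), 42,345 (Willow-1), 40,590 (Alder-2), 40,370 (Willow-2)
First bid not allocated: $37,130.
Alder wins 2 unit(s) at $37,130 each.

Alder: 2 units, pays $74,260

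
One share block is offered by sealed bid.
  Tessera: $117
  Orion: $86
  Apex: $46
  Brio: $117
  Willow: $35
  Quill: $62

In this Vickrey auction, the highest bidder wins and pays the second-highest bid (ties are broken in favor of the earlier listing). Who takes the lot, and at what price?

Tessera pays $117

Vickrey auction: the highest bidder wins and pays the second-highest bid.
Bids in order: 117 (Tessera) > 117 (Brio) > 86 (Orion) > 62 (Quill) > 46 (Apex) > 35 (Willow)
Tie at $117 → Tessera wins by tie-break.
Tessera is highest; pays the second-highest bid, $117.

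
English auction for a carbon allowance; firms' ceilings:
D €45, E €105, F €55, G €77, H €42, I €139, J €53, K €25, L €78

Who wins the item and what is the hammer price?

I wins at €105

Sorting limits: 139 (I) > 105 (E) > 78 (L) > 77 (G) > 55 (F) > 53 (J) > …
Bidding ends when E exits at €105; I takes it.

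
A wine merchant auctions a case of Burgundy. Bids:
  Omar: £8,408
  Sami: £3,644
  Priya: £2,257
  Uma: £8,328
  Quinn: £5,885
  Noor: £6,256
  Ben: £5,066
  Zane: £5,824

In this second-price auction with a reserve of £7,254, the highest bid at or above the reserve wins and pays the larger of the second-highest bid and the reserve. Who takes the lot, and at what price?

Omar pays £8,328

Rule: the highest bid at or above the reserve wins and pays the larger of the second-highest bid and the reserve.
Sorting bids: 8,408 (Omar) > 8,328 (Uma) > 6,256 (Noor) > 5,885 (Quinn) > 5,824 (Zane) > 5,066 (Ben) > …
Omar has the top bid at or above the reserve (£8,408).
Second-highest bid £8,328 exceeds the reserve £7,254 → payment £8,328.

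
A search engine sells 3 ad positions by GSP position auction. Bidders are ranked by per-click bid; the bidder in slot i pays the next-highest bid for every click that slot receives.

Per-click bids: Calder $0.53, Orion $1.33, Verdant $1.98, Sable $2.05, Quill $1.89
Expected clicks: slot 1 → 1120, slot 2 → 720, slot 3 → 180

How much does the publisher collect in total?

Per-click bids in order: $2.05 (Sable) > $1.98 (Verdant) > $1.89 (Quill) > $1.33 (Orion) > …
Slot 1: Sable pays $1.98 × 1120 = $2217.60
Slot 2: Verdant pays $1.89 × 720 = $1360.80
Slot 3: Quill pays $1.33 × 180 = $239.40
Total = $3817.80

Total revenue: $3817.80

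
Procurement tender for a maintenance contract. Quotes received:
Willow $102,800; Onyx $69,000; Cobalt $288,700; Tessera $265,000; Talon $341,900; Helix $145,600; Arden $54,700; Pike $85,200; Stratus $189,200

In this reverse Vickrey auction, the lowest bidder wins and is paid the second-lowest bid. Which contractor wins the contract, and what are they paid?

Reverse Vickrey auction: the lowest bidder wins and is paid the second-lowest bid.
Bids ranked: 54,700 (Arden) < 69,000 (Onyx) < 85,200 (Pike) < 102,800 (Willow) < 145,600 (Helix) < 189,200 (Stratus) < …
Second-price: Arden is paid Onyx's bid of $69,000.

Arden is paid $69,000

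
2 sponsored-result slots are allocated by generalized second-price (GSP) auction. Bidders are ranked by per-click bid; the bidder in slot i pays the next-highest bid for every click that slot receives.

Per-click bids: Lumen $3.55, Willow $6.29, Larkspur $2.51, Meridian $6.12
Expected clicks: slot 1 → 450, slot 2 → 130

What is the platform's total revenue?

Ranked by bid: $6.29 (Willow) > $6.12 (Meridian) > $3.55 (Lumen) > …
Slot 1: Willow pays $6.12 × 450 = $2754.00
Slot 2: Meridian pays $3.55 × 130 = $461.50
Total = $3215.50

Total revenue: $3215.50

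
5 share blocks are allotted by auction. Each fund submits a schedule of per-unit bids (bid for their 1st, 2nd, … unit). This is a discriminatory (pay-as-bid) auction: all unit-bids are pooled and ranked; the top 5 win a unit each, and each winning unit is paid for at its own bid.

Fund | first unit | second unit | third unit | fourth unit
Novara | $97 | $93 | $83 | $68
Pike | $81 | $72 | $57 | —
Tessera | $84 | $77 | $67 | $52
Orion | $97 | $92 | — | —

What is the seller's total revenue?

Total revenue: $463

Pooled unit-bids ranked (top 5): 97 (Novara-1), 97 (Orion-1), 93 (Novara-2), 92 (Orion-2), 84 (Tessera-1)
Next rejected bid: $83 (not a price — pay-as-bid).
Each winning unit pays its own bid.
Revenue = 97 + 97 + 93 + 92 + 84 = $463.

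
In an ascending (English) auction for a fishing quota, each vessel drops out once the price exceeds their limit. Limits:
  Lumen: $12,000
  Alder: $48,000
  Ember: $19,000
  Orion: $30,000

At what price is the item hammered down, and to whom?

Sorting limits: 48,000 (Alder) > 30,000 (Orion) > 19,000 (Ember) > 12,000 (Lumen)
Bidding ends when Orion exits at $30,000; Alder takes it.

Alder wins at $30,000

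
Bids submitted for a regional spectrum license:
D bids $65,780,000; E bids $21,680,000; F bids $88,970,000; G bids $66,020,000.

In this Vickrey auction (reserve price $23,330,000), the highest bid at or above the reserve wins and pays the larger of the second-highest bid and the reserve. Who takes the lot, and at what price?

Sorting bids: 88,970,000 (F) > 66,020,000 (G) > 65,780,000 (D) > 21,680,000 (E)
F has the top bid at or above the reserve ($88,970,000).
max(second-highest $66,020,000, reserve $23,330,000) = $66,020,000; the reserve does not bind.

F pays $66,020,000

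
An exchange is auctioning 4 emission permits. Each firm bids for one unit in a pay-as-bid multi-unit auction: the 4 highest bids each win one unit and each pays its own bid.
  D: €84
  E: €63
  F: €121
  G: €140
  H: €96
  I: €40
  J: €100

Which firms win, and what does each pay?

G €140, F €121, J €100, H €96

Ordering the bids: 140 (G), 121 (F), 100 (J), 96 (H), 84 (D), 63 (E), …
Winners (4 units): G, F, J, H.
Each winner pays its own bid: G €140, F €121, J €100, H €96.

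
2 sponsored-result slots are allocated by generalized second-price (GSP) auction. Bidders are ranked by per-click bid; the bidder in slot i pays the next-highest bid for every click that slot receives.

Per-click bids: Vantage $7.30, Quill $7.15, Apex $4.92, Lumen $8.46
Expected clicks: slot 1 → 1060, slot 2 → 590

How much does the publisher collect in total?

Total revenue: $11956.50

Sorting advertisers: $8.46 (Lumen) > $7.30 (Vantage) > $7.15 (Quill) > …
Slot 1: Lumen pays $7.30 × 1060 = $7738.00
Slot 2: Vantage pays $7.15 × 590 = $4218.50
Total = $11956.50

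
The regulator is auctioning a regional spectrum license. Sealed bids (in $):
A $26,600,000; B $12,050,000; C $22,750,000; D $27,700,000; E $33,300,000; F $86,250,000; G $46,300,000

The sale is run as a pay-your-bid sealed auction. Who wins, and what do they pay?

F pays $86,250,000

Bids ranked: 86,250,000 (F) > 46,300,000 (G) > 33,300,000 (E) > 27,700,000 (D) > 26,600,000 (A) > 22,750,000 (C) > …
First-price: F pays what they bid, $86,250,000.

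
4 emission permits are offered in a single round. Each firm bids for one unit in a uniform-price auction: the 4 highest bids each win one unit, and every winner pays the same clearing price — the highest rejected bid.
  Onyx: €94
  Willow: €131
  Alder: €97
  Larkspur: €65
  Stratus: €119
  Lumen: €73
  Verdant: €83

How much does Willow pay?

Ordering the bids: 131 (Willow), 119 (Stratus), 97 (Alder), 94 (Onyx), 83 (Verdant), 73 (Lumen), …
Top 4: Willow, Stratus, Alder, Onyx.
Clearing price = highest rejected bid = €83.
Willow wins → pays €83.

Willow pays €83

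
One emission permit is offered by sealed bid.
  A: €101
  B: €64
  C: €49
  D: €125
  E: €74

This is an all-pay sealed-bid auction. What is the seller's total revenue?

Rule: the highest bidder wins the item, but every bidder pays their own bid.
Bids in order: 125 (D) > 101 (A) > 74 (E) > 64 (B) > 49 (C)
D wins with the top bid; all bids are sunk regardless.
Every bidder forfeits their bid regardless of winning.
Revenue = 101 + 64 + 49 + 125 + 74 = €413.

Total revenue: €413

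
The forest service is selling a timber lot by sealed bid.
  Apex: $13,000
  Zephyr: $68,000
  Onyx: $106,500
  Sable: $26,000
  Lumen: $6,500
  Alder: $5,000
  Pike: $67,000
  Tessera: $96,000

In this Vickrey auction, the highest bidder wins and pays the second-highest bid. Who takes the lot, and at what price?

Rule: the highest bidder wins and pays the second-highest bid.
Sorting bids: 106,500 (Onyx) > 96,000 (Tessera) > 68,000 (Zephyr) > 67,000 (Pike) > 26,000 (Sable) > 13,000 (Apex) > …
Onyx is highest; pays the second-highest bid, $96,000.

Onyx pays $96,000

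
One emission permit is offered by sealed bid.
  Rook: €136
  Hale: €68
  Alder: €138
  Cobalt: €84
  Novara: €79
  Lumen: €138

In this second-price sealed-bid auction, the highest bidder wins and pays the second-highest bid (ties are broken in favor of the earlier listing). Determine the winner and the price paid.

Sorting bids: 138 (Alder) > 138 (Lumen) > 136 (Rook) > 84 (Cobalt) > 79 (Novara) > 68 (Hale)
Alder and Lumen tie at €138; tie-break gives it to Alder.
Alder wins with the highest bid; price is set by the runner-up at €138.

Alder pays €138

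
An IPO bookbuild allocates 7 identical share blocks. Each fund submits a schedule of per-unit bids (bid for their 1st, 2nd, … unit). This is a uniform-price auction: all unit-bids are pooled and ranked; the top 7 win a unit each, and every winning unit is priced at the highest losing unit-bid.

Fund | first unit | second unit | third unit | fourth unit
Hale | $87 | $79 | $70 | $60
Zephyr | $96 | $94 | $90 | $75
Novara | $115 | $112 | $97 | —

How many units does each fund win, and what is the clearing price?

Hale 1, Novara 3, Zephyr 3; clearing price $79

Merging the schedules and taking the best 7: 115 (Novara-1), 112 (Novara-2), 97 (Novara-3), 96 (Zephyr-1), 94 (Zephyr-2), 90 (Zephyr-3), 87 (Hale-1)
The (k+1)-th unit-bid is $79.
Allocation: Hale 1, Novara 3, Zephyr 3.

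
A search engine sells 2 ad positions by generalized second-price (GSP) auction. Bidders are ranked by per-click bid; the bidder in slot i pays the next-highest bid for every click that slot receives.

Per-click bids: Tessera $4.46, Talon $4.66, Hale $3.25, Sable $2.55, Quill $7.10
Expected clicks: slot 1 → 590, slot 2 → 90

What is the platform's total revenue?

Total revenue: $3150.80

Per-click bids in order: $7.10 (Quill) > $4.66 (Talon) > $4.46 (Tessera) > …
Slot 1: Quill pays $4.66 × 590 = $2749.40
Slot 2: Talon pays $4.46 × 90 = $401.40
Total = $3150.80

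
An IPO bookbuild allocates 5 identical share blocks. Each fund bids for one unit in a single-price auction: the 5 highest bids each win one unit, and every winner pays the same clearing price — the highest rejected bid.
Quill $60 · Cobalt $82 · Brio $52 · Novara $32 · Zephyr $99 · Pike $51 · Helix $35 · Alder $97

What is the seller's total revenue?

Total revenue: $255

Bids ranked high→low: 99 (Zephyr), 97 (Alder), 82 (Cobalt), 60 (Quill), 52 (Brio), 51 (Pike), 35 (Helix), …
Top 5: Zephyr, Alder, Cobalt, Quill, Brio.
Highest unsuccessful bid: $51 → clearing price.
Total revenue = 5 × $51 = $255.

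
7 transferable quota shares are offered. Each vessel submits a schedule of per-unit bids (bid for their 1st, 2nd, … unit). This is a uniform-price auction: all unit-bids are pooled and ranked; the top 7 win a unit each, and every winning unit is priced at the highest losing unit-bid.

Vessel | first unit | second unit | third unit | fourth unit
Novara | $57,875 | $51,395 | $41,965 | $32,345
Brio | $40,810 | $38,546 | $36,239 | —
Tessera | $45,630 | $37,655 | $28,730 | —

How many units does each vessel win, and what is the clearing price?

Brio 2, Novara 3, Tessera 2; clearing price $36,239

All unit-bids, highest first — top 7: 57,875 (Novara-1), 51,395 (Novara-2), 45,630 (Tessera-1), 41,965 (Novara-3), 40,810 (Brio-1), 38,546 (Brio-2), 37,655 (Tessera-2)
The (k+1)-th unit-bid is $36,239.
Allocation: Brio 2, Novara 3, Tessera 2.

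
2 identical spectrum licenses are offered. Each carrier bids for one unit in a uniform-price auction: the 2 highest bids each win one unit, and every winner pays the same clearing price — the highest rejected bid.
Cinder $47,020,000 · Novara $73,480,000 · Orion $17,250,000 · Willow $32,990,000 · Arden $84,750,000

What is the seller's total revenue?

Total revenue: $94,040,000

Ordering the bids: 84,750,000 (Arden), 73,480,000 (Novara), 47,020,000 (Cinder), 32,990,000 (Willow), …
Top 2: Arden, Novara.
First losing bid is Cinder's $47,020,000, which sets the uniform price.
Total revenue = 2 × $47,020,000 = $94,040,000.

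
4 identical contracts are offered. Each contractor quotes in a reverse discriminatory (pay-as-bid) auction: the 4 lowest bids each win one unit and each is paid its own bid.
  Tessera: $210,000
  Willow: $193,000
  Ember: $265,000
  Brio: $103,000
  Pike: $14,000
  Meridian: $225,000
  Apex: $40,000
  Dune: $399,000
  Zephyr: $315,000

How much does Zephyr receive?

Zephyr is paid $0

Ordering the bids: 14,000 (Pike), 40,000 (Apex), 103,000 (Brio), 193,000 (Willow), 210,000 (Tessera), 225,000 (Meridian), …
The 4 lowest are Pike, Apex, Brio, Willow.
Zephyr does not win → $0.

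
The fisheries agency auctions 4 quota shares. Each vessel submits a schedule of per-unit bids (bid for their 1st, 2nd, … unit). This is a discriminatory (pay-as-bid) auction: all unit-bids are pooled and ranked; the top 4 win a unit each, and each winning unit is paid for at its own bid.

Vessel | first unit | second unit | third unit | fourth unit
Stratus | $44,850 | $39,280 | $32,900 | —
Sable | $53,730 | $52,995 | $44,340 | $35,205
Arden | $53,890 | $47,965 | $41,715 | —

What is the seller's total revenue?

Pooled unit-bids ranked (top 4): 53,890 (Arden-1), 53,730 (Sable-1), 52,995 (Sable-2), 47,965 (Arden-2)
Next rejected bid: $44,850 (not a price — pay-as-bid).
Each winning unit pays its own bid.
Revenue = 53,890 + 53,730 + 52,995 + 47,965 = $208,580.

Total revenue: $208,580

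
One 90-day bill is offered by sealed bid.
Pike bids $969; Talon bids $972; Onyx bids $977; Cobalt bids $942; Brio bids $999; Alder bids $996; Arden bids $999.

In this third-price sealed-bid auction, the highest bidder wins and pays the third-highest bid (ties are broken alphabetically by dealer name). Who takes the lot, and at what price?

Arden pays $996

Sorting bids: 999 (Arden) > 999 (Brio) > 996 (Alder) > 977 (Onyx) > 972 (Talon) > 969 (Pike) > …
Arden and Brio tie at $999; tie-break gives it to Arden.
Arden is highest; pays the third-highest bid, $996.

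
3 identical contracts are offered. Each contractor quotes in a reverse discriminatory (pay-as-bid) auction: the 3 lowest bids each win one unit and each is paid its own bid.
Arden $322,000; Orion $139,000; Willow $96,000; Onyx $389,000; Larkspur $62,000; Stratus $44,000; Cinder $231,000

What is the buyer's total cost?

Total cost: $202,000

Sorting: 44,000 (Stratus), 62,000 (Larkspur), 96,000 (Willow), 139,000 (Orion), 231,000 (Cinder), …
The 3 lowest are Stratus, Larkspur, Willow.
Total cost = 44,000 + 62,000 + 96,000 = $202,000.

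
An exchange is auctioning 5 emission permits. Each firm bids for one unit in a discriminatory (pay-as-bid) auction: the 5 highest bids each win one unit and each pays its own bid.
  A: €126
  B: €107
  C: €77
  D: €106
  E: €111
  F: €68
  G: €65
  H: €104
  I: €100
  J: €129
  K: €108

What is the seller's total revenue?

Ordering the bids: 129 (J), 126 (A), 111 (E), 108 (K), 107 (B), 106 (D), 104 (H), …
The 5 highest are J, A, E, K, B.
Total revenue = 129 + 126 + 111 + 108 + 107 = €581.

Total revenue: €581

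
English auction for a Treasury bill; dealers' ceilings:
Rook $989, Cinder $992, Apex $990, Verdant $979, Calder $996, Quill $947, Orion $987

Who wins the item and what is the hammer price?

Calder wins at $992

Ascending (English) auction: the price rises until one bidder remains; the winner pays the price at which the last rival dropped out.
Sorting limits: 996 (Calder) > 992 (Cinder) > 990 (Apex) > 989 (Rook) > 987 (Orion) > 979 (Verdant) > …
Once the price passes $992, only Calder is left; the hammer falls at Cinder's limit of $992.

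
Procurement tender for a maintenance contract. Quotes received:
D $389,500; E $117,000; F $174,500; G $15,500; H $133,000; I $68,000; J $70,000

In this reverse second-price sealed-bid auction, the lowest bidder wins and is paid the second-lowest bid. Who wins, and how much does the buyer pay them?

G is paid $68,000

Sorting bids: 15,500 (G) < 68,000 (I) < 70,000 (J) < 117,000 (E) < 133,000 (H) < 174,500 (F) < …
G wins with the lowest bid; price is set by the runner-up at $68,000.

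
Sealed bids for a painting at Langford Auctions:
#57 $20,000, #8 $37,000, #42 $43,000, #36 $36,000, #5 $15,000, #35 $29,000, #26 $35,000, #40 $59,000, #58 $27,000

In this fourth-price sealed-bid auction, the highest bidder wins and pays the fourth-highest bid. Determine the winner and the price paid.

Bids ranked: 59,000 (#40) > 43,000 (#42) > 37,000 (#8) > 36,000 (#36) > 35,000 (#26) > 29,000 (#35) > …
#40 wins; payment is bid #4 in the ranking = $36,000.

#40 pays $36,000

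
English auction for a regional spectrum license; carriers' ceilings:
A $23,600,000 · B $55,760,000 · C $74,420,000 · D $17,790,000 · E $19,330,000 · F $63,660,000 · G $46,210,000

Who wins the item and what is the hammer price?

Sorting limits: 74,420,000 (C) > 63,660,000 (F) > 55,760,000 (B) > 46,210,000 (G) > 23,600,000 (A) > 19,330,000 (E) > …
Bidding ends when F exits at $63,660,000; C takes it.

C wins at $63,660,000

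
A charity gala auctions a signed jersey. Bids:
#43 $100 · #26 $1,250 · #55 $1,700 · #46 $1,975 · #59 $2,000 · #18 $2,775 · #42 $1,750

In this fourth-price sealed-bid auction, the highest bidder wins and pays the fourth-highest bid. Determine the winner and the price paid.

#18 pays $1,750

Sorting bids: 2,775 (#18) > 2,000 (#59) > 1,975 (#46) > 1,750 (#42) > 1,700 (#55) > 1,250 (#26) > …
#18 wins; payment is bid #4 in the ranking = $1,750.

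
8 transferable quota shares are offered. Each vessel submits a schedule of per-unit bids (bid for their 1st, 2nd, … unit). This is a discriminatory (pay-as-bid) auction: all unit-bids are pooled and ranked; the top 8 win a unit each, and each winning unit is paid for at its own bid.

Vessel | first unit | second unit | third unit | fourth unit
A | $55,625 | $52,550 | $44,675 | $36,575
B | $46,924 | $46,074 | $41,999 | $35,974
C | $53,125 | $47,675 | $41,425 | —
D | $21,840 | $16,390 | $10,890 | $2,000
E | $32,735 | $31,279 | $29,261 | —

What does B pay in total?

B pays $134,997

All unit-bids, highest first — top 8: 55,625 (A-1), 53,125 (C-1), 52,550 (A-2), 47,675 (C-2), 46,924 (B-1), 46,074 (B-2), 44,675 (A-3), 41,999 (B-3)
Next rejected bid: $41,425 (not a price — pay-as-bid).
B's winning unit-bids: 46,924 + 46,074 + 41,999 = $134,997.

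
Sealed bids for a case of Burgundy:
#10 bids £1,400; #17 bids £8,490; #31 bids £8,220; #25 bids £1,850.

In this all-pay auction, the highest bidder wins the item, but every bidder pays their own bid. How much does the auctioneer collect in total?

Bids in order: 8,490 (#17) > 8,220 (#31) > 1,850 (#25) > 1,400 (#10)
Every bidder forfeits their bid regardless of winning.
Revenue = 1,400 + 8,490 + 8,220 + 1,850 = £19,960.

Total revenue: £19,960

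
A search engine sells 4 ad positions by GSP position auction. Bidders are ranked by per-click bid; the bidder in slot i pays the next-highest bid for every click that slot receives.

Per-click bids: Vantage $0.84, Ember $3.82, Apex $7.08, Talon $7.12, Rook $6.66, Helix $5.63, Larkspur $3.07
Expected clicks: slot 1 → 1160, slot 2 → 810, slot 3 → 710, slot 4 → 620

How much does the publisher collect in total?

Total revenue: $19973.10

Sorting advertisers: $7.12 (Talon) > $7.08 (Apex) > $6.66 (Rook) > $5.63 (Helix) > $3.82 (Ember) > …
Slot 1: Talon pays $7.08 × 1160 = $8212.80
Slot 2: Apex pays $6.66 × 810 = $5394.60
Slot 3: Rook pays $5.63 × 710 = $3997.30
Slot 4: Helix pays $3.82 × 620 = $2368.40
Total = $19973.10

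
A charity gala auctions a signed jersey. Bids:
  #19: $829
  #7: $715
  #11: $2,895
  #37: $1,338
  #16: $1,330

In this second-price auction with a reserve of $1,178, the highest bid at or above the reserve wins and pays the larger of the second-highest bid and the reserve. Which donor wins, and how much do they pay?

Bids ranked: 2,895 (#11) > 1,338 (#37) > 1,330 (#16) > 829 (#19) > 715 (#7)
#11 has the top bid at or above the reserve ($2,895).
max(second-highest $1,338, reserve $1,178) = $1,338; the reserve does not bind.

#11 pays $1,338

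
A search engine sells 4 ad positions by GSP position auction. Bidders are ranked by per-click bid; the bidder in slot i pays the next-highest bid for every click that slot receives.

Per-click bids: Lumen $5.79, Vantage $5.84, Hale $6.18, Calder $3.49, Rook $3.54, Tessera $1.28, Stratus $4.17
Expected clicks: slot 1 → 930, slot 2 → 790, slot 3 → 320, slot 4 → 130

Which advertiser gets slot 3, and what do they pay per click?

Ranked by bid: $6.18 (Hale) > $5.84 (Vantage) > $5.79 (Lumen) > $4.17 (Stratus) > $3.54 (Rook) > …
Slot 3 goes to the third-ranked bidder, Lumen, who pays the next bid down: $4.17/click.

Lumen; $4.17 per click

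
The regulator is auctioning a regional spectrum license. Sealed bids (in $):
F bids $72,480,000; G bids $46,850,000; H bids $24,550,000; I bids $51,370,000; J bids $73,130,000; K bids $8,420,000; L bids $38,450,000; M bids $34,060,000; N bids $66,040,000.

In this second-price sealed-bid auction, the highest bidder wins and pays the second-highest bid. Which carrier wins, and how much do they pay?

Second-price sealed-bid auction: the highest bidder wins and pays the second-highest bid.
Bids ranked: 73,130,000 (J) > 72,480,000 (F) > 66,040,000 (N) > 51,370,000 (I) > 46,850,000 (G) > 38,450,000 (L) > …
J is highest; pays the second-highest bid, $72,480,000.

J pays $72,480,000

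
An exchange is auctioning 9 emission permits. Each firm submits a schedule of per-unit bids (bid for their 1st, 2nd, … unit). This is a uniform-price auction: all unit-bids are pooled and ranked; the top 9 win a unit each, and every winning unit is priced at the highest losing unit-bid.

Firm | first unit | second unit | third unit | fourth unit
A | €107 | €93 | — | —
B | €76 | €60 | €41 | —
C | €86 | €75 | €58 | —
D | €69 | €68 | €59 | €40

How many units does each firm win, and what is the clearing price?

Pooled unit-bids ranked (top 9): 107 (A-1), 93 (A-2), 86 (C-1), 76 (B-1), 75 (C-2), 69 (D-1), 68 (D-2), 60 (B-2), 59 (D-3)
The (k+1)-th unit-bid is €58.
Allocation: A 2, B 2, C 2, D 3.

A 2, B 2, C 2, D 3; clearing price €58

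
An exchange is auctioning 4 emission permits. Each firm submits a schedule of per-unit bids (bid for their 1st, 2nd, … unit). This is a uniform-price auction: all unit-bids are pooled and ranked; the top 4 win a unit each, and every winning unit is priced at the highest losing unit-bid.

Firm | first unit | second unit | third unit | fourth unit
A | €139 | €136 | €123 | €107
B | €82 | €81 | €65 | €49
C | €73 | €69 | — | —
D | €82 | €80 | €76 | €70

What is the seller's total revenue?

Total revenue: €328

All unit-bids, highest first — top 4: 139 (A-1), 136 (A-2), 123 (A-3), 107 (A-4)
The (k+1)-th unit-bid is €82.
Allocation: A 4. Every unit priced at €82.
Revenue = 4 × 82 = €328.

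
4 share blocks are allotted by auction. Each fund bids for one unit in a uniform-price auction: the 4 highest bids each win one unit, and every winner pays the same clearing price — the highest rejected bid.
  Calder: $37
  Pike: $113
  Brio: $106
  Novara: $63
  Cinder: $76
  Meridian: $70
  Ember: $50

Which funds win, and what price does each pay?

Sorting: 113 (Pike), 106 (Brio), 76 (Cinder), 70 (Meridian), 63 (Novara), 50 (Ember), …
The 4 highest are Pike, Brio, Cinder, Meridian.
Highest unsuccessful bid: $63 → clearing price.

Pike, Brio, Cinder, Meridian; each pays $63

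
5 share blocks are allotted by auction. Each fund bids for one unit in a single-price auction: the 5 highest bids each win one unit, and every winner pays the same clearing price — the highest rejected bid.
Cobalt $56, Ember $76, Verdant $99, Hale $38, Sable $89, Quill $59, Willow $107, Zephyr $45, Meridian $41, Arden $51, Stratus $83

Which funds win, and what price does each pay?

Willow, Verdant, Sable, Stratus, Ember; each pays $59

Sorting: 107 (Willow), 99 (Verdant), 89 (Sable), 83 (Stratus), 76 (Ember), 59 (Quill), 56 (Cobalt), …
Top 5: Willow, Verdant, Sable, Stratus, Ember.
First losing bid is Quill's $59, which sets the uniform price.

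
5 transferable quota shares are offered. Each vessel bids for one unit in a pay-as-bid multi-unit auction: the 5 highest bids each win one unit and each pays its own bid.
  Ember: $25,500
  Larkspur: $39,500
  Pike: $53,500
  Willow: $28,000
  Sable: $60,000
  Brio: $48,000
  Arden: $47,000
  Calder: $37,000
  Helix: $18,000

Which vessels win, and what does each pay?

Sorting: 60,000 (Sable), 53,500 (Pike), 48,000 (Brio), 47,000 (Arden), 39,500 (Larkspur), 37,000 (Calder), 28,000 (Willow), …
The 5 highest are Sable, Pike, Brio, Arden, Larkspur.
Each winner pays its own bid: Sable $60,000, Pike $53,500, Brio $48,000, Arden $47,000, Larkspur $39,500.

Sable $60,000, Pike $53,500, Brio $48,000, Arden $47,000, Larkspur $39,500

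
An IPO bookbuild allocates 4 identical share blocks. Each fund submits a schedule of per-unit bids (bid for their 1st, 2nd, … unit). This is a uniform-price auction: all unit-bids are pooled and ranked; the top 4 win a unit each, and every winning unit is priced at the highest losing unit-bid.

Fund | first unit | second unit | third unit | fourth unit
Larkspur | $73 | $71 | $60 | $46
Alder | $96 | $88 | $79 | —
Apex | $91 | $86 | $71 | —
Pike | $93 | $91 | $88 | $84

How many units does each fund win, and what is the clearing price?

Alder 1, Apex 1, Pike 2; clearing price $88

All unit-bids, highest first — top 4: 96 (Alder-1), 93 (Pike-1), 91 (Apex-1), 91 (Pike-2)
First bid not allocated: $88.
Allocation: Alder 1, Apex 1, Pike 2.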